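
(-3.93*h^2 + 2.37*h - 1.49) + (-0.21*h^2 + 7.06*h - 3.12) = -4.14*h^2 + 9.43*h - 4.61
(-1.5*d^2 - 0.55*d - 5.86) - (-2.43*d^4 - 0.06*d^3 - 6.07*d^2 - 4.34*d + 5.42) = 2.43*d^4 + 0.06*d^3 + 4.57*d^2 + 3.79*d - 11.28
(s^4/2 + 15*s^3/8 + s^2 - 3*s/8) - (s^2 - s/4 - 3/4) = s^4/2 + 15*s^3/8 - s/8 + 3/4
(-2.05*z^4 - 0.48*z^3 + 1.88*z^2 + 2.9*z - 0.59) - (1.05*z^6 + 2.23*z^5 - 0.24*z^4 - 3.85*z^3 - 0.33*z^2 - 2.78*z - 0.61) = -1.05*z^6 - 2.23*z^5 - 1.81*z^4 + 3.37*z^3 + 2.21*z^2 + 5.68*z + 0.02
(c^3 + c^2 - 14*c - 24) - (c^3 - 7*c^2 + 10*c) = 8*c^2 - 24*c - 24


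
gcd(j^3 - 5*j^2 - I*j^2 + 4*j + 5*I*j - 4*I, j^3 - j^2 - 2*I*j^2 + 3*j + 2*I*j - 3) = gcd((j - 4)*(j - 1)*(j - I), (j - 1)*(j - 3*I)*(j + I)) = j - 1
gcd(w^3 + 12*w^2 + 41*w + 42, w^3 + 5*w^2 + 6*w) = w^2 + 5*w + 6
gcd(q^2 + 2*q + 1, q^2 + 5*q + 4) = q + 1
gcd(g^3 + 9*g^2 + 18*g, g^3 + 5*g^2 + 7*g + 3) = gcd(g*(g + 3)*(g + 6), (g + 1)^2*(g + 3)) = g + 3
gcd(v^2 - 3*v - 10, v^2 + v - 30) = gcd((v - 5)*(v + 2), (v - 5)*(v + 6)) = v - 5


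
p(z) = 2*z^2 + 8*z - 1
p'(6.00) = 32.00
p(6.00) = 119.00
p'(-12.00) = -40.00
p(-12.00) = 191.00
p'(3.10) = 20.40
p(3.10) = 43.02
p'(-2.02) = -0.08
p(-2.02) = -9.00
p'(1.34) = 13.36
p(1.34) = 13.31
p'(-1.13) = 3.48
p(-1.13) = -7.49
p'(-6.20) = -16.80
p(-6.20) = 26.28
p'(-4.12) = -8.48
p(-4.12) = -0.01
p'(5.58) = 30.32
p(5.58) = 105.91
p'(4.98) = 27.92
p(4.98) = 88.44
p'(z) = 4*z + 8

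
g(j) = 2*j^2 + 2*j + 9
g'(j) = 4*j + 2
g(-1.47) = 10.38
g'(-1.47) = -3.88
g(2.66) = 28.47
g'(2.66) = 12.64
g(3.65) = 42.94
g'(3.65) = 16.60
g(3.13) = 34.85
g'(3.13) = 14.52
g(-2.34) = 15.27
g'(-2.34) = -7.36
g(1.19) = 14.21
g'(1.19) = 6.76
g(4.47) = 57.90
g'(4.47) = 19.88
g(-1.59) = 10.88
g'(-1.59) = -4.36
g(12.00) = 321.00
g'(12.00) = 50.00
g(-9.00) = 153.00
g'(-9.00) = -34.00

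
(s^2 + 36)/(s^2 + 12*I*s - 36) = (s - 6*I)/(s + 6*I)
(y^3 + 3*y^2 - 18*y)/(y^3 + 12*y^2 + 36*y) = (y - 3)/(y + 6)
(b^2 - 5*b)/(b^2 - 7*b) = (b - 5)/(b - 7)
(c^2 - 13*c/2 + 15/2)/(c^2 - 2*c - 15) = (c - 3/2)/(c + 3)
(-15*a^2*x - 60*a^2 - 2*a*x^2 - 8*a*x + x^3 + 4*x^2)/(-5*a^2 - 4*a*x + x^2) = (3*a*x + 12*a + x^2 + 4*x)/(a + x)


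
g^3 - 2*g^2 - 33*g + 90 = (g - 5)*(g - 3)*(g + 6)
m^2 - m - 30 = (m - 6)*(m + 5)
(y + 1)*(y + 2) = y^2 + 3*y + 2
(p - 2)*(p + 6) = p^2 + 4*p - 12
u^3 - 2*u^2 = u^2*(u - 2)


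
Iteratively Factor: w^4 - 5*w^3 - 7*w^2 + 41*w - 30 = (w - 5)*(w^3 - 7*w + 6) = (w - 5)*(w - 2)*(w^2 + 2*w - 3) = (w - 5)*(w - 2)*(w - 1)*(w + 3)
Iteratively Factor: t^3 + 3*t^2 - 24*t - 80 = (t + 4)*(t^2 - t - 20) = (t - 5)*(t + 4)*(t + 4)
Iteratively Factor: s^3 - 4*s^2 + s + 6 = (s + 1)*(s^2 - 5*s + 6) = (s - 2)*(s + 1)*(s - 3)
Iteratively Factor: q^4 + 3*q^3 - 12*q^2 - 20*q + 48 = (q + 3)*(q^3 - 12*q + 16) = (q - 2)*(q + 3)*(q^2 + 2*q - 8) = (q - 2)*(q + 3)*(q + 4)*(q - 2)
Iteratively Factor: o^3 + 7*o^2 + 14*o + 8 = (o + 2)*(o^2 + 5*o + 4) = (o + 1)*(o + 2)*(o + 4)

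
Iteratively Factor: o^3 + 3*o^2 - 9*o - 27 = (o + 3)*(o^2 - 9) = (o + 3)^2*(o - 3)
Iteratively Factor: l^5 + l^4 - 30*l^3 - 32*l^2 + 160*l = (l - 2)*(l^4 + 3*l^3 - 24*l^2 - 80*l) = (l - 2)*(l + 4)*(l^3 - l^2 - 20*l) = l*(l - 2)*(l + 4)*(l^2 - l - 20) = l*(l - 2)*(l + 4)^2*(l - 5)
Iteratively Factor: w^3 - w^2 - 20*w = (w - 5)*(w^2 + 4*w) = w*(w - 5)*(w + 4)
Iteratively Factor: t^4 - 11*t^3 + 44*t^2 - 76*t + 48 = (t - 4)*(t^3 - 7*t^2 + 16*t - 12) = (t - 4)*(t - 2)*(t^2 - 5*t + 6) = (t - 4)*(t - 2)^2*(t - 3)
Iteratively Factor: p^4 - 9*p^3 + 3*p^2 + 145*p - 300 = (p - 5)*(p^3 - 4*p^2 - 17*p + 60) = (p - 5)^2*(p^2 + p - 12) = (p - 5)^2*(p + 4)*(p - 3)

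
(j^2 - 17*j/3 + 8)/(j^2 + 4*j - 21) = (j - 8/3)/(j + 7)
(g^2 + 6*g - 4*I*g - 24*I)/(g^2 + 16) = (g + 6)/(g + 4*I)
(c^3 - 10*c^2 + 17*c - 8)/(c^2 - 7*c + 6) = (c^2 - 9*c + 8)/(c - 6)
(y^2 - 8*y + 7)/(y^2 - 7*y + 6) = (y - 7)/(y - 6)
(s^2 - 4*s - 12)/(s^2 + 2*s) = (s - 6)/s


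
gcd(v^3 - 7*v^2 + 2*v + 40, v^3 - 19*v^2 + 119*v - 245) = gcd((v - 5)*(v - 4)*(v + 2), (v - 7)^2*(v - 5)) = v - 5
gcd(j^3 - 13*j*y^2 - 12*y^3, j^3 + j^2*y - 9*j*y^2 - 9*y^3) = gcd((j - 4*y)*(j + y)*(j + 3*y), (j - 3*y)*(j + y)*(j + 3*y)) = j^2 + 4*j*y + 3*y^2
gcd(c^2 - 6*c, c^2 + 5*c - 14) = 1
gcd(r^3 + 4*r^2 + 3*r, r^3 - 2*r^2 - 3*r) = r^2 + r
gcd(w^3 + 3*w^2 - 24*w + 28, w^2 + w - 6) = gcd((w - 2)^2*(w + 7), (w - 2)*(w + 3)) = w - 2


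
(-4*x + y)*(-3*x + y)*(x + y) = 12*x^3 + 5*x^2*y - 6*x*y^2 + y^3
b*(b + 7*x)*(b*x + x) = b^3*x + 7*b^2*x^2 + b^2*x + 7*b*x^2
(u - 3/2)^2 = u^2 - 3*u + 9/4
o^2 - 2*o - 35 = (o - 7)*(o + 5)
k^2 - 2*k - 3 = (k - 3)*(k + 1)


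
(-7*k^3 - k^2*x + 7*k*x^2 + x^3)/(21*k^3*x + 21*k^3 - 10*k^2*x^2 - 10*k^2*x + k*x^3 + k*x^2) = (-7*k^3 - k^2*x + 7*k*x^2 + x^3)/(k*(21*k^2*x + 21*k^2 - 10*k*x^2 - 10*k*x + x^3 + x^2))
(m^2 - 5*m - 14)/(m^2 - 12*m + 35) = (m + 2)/(m - 5)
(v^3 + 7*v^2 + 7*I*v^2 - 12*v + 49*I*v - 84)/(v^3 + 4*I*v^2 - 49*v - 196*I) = (v + 3*I)/(v - 7)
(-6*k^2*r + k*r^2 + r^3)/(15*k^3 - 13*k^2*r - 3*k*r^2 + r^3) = r*(-2*k + r)/(5*k^2 - 6*k*r + r^2)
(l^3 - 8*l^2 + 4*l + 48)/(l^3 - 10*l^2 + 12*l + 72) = (l - 4)/(l - 6)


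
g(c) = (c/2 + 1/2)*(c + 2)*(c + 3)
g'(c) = (c/2 + 1/2)*(c + 2) + (c/2 + 1/2)*(c + 3) + (c + 2)*(c + 3)/2 = 3*c^2/2 + 6*c + 11/2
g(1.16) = 14.20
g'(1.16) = 14.48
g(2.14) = 33.41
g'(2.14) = 25.21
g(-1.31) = -0.18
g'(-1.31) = 0.21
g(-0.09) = 2.53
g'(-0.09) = 4.97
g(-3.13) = -0.16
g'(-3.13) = 1.42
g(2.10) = 32.41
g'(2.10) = 24.72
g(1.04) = 12.53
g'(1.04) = 13.36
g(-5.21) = -14.93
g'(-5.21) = 14.96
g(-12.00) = -495.00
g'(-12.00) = 149.50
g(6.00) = 252.00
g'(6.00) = 95.50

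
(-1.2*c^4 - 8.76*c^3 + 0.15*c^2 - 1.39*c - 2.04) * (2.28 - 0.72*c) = 0.864*c^5 + 3.5712*c^4 - 20.0808*c^3 + 1.3428*c^2 - 1.7004*c - 4.6512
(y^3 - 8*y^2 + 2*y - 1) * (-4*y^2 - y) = -4*y^5 + 31*y^4 + 2*y^2 + y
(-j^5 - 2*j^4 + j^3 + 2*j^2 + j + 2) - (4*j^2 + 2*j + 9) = -j^5 - 2*j^4 + j^3 - 2*j^2 - j - 7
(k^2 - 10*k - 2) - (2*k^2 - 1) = -k^2 - 10*k - 1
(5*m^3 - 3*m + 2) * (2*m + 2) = 10*m^4 + 10*m^3 - 6*m^2 - 2*m + 4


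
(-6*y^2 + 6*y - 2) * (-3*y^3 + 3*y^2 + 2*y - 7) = 18*y^5 - 36*y^4 + 12*y^3 + 48*y^2 - 46*y + 14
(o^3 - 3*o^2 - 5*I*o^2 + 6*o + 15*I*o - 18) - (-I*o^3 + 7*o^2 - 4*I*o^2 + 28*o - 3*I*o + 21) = o^3 + I*o^3 - 10*o^2 - I*o^2 - 22*o + 18*I*o - 39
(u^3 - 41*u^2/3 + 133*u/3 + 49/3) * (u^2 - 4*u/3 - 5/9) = u^5 - 15*u^4 + 62*u^3 - 950*u^2/27 - 1253*u/27 - 245/27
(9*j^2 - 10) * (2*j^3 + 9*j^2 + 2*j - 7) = 18*j^5 + 81*j^4 - 2*j^3 - 153*j^2 - 20*j + 70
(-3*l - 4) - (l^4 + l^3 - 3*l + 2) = -l^4 - l^3 - 6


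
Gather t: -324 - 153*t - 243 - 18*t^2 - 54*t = -18*t^2 - 207*t - 567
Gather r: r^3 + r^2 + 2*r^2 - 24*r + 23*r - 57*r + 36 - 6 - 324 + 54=r^3 + 3*r^2 - 58*r - 240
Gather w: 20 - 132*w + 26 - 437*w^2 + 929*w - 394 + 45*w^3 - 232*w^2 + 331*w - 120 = 45*w^3 - 669*w^2 + 1128*w - 468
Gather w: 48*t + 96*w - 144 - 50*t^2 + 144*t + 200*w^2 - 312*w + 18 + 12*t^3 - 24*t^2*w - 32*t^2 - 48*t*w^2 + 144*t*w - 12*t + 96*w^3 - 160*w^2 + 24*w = 12*t^3 - 82*t^2 + 180*t + 96*w^3 + w^2*(40 - 48*t) + w*(-24*t^2 + 144*t - 192) - 126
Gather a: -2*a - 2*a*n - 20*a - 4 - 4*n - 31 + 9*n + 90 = a*(-2*n - 22) + 5*n + 55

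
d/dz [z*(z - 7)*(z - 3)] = 3*z^2 - 20*z + 21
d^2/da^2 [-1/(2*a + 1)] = -8/(2*a + 1)^3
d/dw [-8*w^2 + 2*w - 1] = 2 - 16*w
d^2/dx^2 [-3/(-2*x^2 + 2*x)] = 3*(-x*(x - 1) + (2*x - 1)^2)/(x^3*(x - 1)^3)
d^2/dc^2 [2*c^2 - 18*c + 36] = 4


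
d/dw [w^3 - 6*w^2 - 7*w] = 3*w^2 - 12*w - 7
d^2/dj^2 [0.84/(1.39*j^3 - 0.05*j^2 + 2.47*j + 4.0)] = ((0.084 - 7.0056*j)*(1.39*j^3 - 0.05*j^2 + 2.47*j + 4.0) + 0.84*(4.17*j^2 - 0.1*j + 2.47)*(8.34*j^2 - 0.2*j + 4.94))/(1.39*j^3 - 0.05*j^2 + 2.47*j + 4.0)^3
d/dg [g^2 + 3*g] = 2*g + 3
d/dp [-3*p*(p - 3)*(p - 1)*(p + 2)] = -12*p^3 + 18*p^2 + 30*p - 18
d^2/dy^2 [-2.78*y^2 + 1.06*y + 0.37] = -5.56000000000000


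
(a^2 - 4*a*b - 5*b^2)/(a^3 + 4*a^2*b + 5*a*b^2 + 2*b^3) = (a - 5*b)/(a^2 + 3*a*b + 2*b^2)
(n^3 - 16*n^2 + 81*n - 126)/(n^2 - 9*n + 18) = n - 7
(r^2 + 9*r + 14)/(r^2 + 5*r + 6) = (r + 7)/(r + 3)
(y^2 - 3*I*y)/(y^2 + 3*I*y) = (y - 3*I)/(y + 3*I)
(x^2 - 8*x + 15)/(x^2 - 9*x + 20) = (x - 3)/(x - 4)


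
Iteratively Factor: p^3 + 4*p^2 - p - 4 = (p + 4)*(p^2 - 1) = (p - 1)*(p + 4)*(p + 1)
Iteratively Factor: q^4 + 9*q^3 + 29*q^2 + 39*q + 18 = (q + 3)*(q^3 + 6*q^2 + 11*q + 6) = (q + 3)^2*(q^2 + 3*q + 2) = (q + 2)*(q + 3)^2*(q + 1)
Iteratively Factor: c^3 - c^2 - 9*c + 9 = (c - 1)*(c^2 - 9) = (c - 1)*(c + 3)*(c - 3)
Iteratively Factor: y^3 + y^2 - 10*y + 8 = (y - 2)*(y^2 + 3*y - 4) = (y - 2)*(y - 1)*(y + 4)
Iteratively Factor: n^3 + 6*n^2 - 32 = (n + 4)*(n^2 + 2*n - 8) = (n - 2)*(n + 4)*(n + 4)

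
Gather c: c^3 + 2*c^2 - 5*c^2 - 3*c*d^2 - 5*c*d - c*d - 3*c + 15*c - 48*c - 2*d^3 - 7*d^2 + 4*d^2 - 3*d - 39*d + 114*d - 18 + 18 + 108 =c^3 - 3*c^2 + c*(-3*d^2 - 6*d - 36) - 2*d^3 - 3*d^2 + 72*d + 108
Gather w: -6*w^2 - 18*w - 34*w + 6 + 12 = -6*w^2 - 52*w + 18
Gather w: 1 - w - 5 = -w - 4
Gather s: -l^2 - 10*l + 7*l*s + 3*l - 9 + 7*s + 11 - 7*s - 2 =-l^2 + 7*l*s - 7*l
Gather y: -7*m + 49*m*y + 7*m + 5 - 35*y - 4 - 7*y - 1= y*(49*m - 42)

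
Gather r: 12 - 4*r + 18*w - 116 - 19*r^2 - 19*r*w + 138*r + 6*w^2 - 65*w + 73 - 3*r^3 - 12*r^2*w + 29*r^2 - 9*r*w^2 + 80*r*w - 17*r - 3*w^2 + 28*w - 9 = -3*r^3 + r^2*(10 - 12*w) + r*(-9*w^2 + 61*w + 117) + 3*w^2 - 19*w - 40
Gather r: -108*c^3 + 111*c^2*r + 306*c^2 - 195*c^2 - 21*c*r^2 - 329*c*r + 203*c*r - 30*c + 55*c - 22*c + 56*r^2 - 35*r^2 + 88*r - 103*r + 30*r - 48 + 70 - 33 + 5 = -108*c^3 + 111*c^2 + 3*c + r^2*(21 - 21*c) + r*(111*c^2 - 126*c + 15) - 6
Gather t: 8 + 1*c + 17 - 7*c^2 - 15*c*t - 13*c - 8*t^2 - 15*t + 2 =-7*c^2 - 12*c - 8*t^2 + t*(-15*c - 15) + 27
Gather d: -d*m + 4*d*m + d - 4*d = d*(3*m - 3)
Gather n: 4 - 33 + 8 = -21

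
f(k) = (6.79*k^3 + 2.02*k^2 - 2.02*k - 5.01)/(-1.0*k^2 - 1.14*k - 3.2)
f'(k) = (2.0*k + 1.14)*(6.79*k^3 + 2.02*k^2 - 2.02*k - 5.01)/(-1.0*k^2 - 1.14*k - 3.2)^2 + (20.37*k^2 + 4.04*k - 2.02)/(-1.0*k^2 - 1.14*k - 3.2) = (-6.79*k^4 - 15.4812*k^3 - 69.5068*k^2 - 22.948*k + 0.752600000000001)/(1.0*k^4 + 2.28*k^3 + 7.6996*k^2 + 7.296*k + 10.24)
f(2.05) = -5.94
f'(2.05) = -6.24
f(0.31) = 1.44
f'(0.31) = -1.02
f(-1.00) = 2.54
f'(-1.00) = -3.96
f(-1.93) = 8.97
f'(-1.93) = -8.82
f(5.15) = -27.13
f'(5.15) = -6.99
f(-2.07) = 10.22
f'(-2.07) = -9.02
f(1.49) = -2.66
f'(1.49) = -5.38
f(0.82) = 0.33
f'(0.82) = -3.31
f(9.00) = -53.89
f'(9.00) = -6.91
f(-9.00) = 64.55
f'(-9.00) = -7.08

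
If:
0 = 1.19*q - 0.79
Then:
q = 0.66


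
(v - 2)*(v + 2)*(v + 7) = v^3 + 7*v^2 - 4*v - 28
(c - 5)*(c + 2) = c^2 - 3*c - 10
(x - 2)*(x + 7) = x^2 + 5*x - 14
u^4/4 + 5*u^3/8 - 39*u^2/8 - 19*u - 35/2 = (u/2 + 1)^2*(u - 5)*(u + 7/2)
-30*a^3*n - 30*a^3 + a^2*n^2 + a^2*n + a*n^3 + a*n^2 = (-5*a + n)*(6*a + n)*(a*n + a)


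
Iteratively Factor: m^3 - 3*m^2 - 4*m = (m - 4)*(m^2 + m) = (m - 4)*(m + 1)*(m)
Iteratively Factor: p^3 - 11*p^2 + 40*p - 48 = (p - 3)*(p^2 - 8*p + 16) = (p - 4)*(p - 3)*(p - 4)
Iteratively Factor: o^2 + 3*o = (o + 3)*(o)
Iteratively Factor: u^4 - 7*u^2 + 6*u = (u - 2)*(u^3 + 2*u^2 - 3*u) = u*(u - 2)*(u^2 + 2*u - 3) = u*(u - 2)*(u - 1)*(u + 3)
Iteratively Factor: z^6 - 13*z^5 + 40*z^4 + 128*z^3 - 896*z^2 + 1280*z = (z - 5)*(z^5 - 8*z^4 + 128*z^2 - 256*z) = (z - 5)*(z - 4)*(z^4 - 4*z^3 - 16*z^2 + 64*z) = z*(z - 5)*(z - 4)*(z^3 - 4*z^2 - 16*z + 64) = z*(z - 5)*(z - 4)*(z + 4)*(z^2 - 8*z + 16) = z*(z - 5)*(z - 4)^2*(z + 4)*(z - 4)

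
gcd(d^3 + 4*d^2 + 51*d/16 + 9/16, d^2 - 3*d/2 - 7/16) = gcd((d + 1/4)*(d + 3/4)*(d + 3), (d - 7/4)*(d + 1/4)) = d + 1/4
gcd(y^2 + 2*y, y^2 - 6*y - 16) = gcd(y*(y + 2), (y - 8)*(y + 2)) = y + 2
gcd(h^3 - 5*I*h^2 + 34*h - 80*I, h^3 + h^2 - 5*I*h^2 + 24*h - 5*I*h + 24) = h - 8*I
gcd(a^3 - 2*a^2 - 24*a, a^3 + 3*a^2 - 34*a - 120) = a^2 - 2*a - 24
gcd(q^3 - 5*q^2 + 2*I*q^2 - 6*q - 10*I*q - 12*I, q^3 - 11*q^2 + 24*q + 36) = q^2 - 5*q - 6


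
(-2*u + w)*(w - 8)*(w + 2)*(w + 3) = -2*u*w^3 + 6*u*w^2 + 68*u*w + 96*u + w^4 - 3*w^3 - 34*w^2 - 48*w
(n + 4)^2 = n^2 + 8*n + 16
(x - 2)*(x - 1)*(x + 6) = x^3 + 3*x^2 - 16*x + 12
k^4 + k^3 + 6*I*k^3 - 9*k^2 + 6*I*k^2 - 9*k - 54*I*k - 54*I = (k - 3)*(k + 1)*(k + 3)*(k + 6*I)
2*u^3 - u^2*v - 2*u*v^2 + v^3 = (-2*u + v)*(-u + v)*(u + v)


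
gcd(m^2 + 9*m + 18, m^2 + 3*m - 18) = m + 6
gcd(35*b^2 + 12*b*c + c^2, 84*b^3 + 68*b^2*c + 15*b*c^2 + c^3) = 7*b + c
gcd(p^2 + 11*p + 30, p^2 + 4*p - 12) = p + 6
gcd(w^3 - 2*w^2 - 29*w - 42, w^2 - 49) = w - 7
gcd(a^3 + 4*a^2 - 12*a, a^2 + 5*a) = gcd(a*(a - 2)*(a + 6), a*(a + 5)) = a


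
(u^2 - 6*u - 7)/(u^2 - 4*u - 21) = (u + 1)/(u + 3)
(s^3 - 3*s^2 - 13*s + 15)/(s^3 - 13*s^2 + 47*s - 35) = (s + 3)/(s - 7)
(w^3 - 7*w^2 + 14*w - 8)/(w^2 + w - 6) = (w^2 - 5*w + 4)/(w + 3)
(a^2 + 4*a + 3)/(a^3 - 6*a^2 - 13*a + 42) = (a + 1)/(a^2 - 9*a + 14)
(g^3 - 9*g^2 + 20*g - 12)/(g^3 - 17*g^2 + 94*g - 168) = (g^2 - 3*g + 2)/(g^2 - 11*g + 28)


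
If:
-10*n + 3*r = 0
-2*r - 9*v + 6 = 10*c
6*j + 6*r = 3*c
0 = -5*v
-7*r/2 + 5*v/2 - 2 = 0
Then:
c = 5/7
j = 13/14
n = -6/35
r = -4/7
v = 0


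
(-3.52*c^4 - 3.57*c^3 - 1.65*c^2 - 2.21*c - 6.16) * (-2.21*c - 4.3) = 7.7792*c^5 + 23.0257*c^4 + 18.9975*c^3 + 11.9791*c^2 + 23.1166*c + 26.488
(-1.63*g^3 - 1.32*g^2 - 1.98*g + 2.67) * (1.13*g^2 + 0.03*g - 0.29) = -1.8419*g^5 - 1.5405*g^4 - 1.8043*g^3 + 3.3405*g^2 + 0.6543*g - 0.7743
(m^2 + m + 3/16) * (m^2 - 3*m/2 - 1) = m^4 - m^3/2 - 37*m^2/16 - 41*m/32 - 3/16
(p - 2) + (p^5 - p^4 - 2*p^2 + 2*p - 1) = p^5 - p^4 - 2*p^2 + 3*p - 3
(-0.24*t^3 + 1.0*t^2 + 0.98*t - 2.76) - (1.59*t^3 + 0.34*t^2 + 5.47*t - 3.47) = -1.83*t^3 + 0.66*t^2 - 4.49*t + 0.71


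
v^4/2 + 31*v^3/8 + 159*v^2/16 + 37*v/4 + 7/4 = (v/2 + 1)*(v + 1/4)*(v + 2)*(v + 7/2)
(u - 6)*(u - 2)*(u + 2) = u^3 - 6*u^2 - 4*u + 24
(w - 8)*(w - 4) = w^2 - 12*w + 32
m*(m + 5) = m^2 + 5*m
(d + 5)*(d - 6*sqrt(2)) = d^2 - 6*sqrt(2)*d + 5*d - 30*sqrt(2)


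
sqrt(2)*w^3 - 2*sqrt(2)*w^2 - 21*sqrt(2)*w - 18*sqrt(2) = (w - 6)*(w + 3)*(sqrt(2)*w + sqrt(2))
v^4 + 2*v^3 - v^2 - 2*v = v*(v - 1)*(v + 1)*(v + 2)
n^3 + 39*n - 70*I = (n - 5*I)*(n - 2*I)*(n + 7*I)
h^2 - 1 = (h - 1)*(h + 1)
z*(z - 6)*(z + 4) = z^3 - 2*z^2 - 24*z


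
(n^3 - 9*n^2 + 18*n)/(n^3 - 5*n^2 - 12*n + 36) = n*(n - 3)/(n^2 + n - 6)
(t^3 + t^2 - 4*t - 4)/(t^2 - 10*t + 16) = (t^2 + 3*t + 2)/(t - 8)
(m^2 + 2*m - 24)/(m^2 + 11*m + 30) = (m - 4)/(m + 5)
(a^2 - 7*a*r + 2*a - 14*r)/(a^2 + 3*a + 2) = (a - 7*r)/(a + 1)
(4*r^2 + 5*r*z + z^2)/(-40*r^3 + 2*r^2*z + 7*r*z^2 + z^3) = (r + z)/(-10*r^2 + 3*r*z + z^2)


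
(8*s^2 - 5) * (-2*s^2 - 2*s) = -16*s^4 - 16*s^3 + 10*s^2 + 10*s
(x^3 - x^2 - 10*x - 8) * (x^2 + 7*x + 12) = x^5 + 6*x^4 - 5*x^3 - 90*x^2 - 176*x - 96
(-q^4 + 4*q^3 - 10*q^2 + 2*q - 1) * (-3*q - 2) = 3*q^5 - 10*q^4 + 22*q^3 + 14*q^2 - q + 2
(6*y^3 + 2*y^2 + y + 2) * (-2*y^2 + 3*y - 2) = -12*y^5 + 14*y^4 - 8*y^3 - 5*y^2 + 4*y - 4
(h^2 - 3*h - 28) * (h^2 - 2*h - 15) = h^4 - 5*h^3 - 37*h^2 + 101*h + 420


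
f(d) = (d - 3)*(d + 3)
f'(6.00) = 12.00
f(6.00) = 27.00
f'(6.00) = 12.00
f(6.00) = 27.00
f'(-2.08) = -4.16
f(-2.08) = -4.67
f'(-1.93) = -3.86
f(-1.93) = -5.28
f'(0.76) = 1.52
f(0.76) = -8.42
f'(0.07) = 0.14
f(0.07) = -9.00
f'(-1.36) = -2.72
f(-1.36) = -7.15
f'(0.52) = 1.04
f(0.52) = -8.73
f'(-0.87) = -1.74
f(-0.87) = -8.24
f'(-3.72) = -7.44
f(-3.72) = 4.84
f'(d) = 2*d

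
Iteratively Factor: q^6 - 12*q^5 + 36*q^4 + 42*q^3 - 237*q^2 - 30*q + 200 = (q + 2)*(q^5 - 14*q^4 + 64*q^3 - 86*q^2 - 65*q + 100) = (q - 1)*(q + 2)*(q^4 - 13*q^3 + 51*q^2 - 35*q - 100) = (q - 5)*(q - 1)*(q + 2)*(q^3 - 8*q^2 + 11*q + 20) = (q - 5)^2*(q - 1)*(q + 2)*(q^2 - 3*q - 4) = (q - 5)^2*(q - 4)*(q - 1)*(q + 2)*(q + 1)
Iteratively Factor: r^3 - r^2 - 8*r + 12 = (r - 2)*(r^2 + r - 6) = (r - 2)^2*(r + 3)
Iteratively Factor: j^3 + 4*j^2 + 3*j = (j + 1)*(j^2 + 3*j) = (j + 1)*(j + 3)*(j)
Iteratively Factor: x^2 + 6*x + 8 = (x + 2)*(x + 4)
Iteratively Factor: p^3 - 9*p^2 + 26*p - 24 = (p - 2)*(p^2 - 7*p + 12) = (p - 3)*(p - 2)*(p - 4)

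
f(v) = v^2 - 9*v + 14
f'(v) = 2*v - 9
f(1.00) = 6.00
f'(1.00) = -7.00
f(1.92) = 0.41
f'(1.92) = -5.16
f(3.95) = -5.95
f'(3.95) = -1.10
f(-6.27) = 109.74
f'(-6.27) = -21.54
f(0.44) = 10.23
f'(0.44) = -8.12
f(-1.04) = 24.44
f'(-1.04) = -11.08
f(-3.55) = 58.55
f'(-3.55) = -16.10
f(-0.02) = 14.18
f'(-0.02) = -9.04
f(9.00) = 14.00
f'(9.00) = 9.00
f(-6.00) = 104.00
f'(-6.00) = -21.00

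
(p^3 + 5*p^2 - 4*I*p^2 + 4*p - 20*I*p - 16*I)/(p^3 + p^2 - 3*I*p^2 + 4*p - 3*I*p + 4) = (p + 4)/(p + I)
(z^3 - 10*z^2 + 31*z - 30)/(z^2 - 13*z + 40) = (z^2 - 5*z + 6)/(z - 8)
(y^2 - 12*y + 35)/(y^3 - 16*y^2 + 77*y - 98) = (y - 5)/(y^2 - 9*y + 14)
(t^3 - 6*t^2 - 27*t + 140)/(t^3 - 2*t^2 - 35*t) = (t - 4)/t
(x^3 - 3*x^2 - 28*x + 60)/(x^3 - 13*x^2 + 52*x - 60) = (x + 5)/(x - 5)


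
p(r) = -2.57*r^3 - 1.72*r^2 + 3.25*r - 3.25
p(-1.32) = -4.63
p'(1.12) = -10.27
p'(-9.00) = -590.30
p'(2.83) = -68.23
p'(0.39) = 0.74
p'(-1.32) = -5.64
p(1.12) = -5.38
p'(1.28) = -13.79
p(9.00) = -1986.85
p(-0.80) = -5.63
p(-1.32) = -4.63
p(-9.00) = 1701.71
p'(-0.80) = 1.07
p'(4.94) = -201.90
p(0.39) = -2.40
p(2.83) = -66.08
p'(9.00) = -652.22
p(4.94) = -338.99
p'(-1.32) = -5.64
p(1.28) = -7.30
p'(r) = -7.71*r^2 - 3.44*r + 3.25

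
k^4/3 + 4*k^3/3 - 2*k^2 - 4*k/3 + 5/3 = (k/3 + 1/3)*(k - 1)^2*(k + 5)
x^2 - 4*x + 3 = (x - 3)*(x - 1)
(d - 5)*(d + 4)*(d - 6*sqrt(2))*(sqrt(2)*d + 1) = sqrt(2)*d^4 - 11*d^3 - sqrt(2)*d^3 - 26*sqrt(2)*d^2 + 11*d^2 + 6*sqrt(2)*d + 220*d + 120*sqrt(2)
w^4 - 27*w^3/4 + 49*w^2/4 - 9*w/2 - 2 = (w - 4)*(w - 2)*(w - 1)*(w + 1/4)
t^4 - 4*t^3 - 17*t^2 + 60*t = t*(t - 5)*(t - 3)*(t + 4)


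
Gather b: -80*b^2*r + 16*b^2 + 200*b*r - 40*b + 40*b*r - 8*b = b^2*(16 - 80*r) + b*(240*r - 48)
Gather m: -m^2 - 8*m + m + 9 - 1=-m^2 - 7*m + 8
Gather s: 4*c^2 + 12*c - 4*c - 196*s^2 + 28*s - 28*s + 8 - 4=4*c^2 + 8*c - 196*s^2 + 4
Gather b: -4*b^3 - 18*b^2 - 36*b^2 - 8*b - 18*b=-4*b^3 - 54*b^2 - 26*b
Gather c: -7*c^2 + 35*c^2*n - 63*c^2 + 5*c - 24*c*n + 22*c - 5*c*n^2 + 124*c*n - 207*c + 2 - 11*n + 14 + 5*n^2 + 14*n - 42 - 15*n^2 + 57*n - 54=c^2*(35*n - 70) + c*(-5*n^2 + 100*n - 180) - 10*n^2 + 60*n - 80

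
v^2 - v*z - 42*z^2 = (v - 7*z)*(v + 6*z)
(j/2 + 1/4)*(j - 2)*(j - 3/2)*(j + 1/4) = j^4/2 - 11*j^3/8 + j^2/4 + 29*j/32 + 3/16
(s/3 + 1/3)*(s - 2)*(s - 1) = s^3/3 - 2*s^2/3 - s/3 + 2/3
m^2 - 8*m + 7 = (m - 7)*(m - 1)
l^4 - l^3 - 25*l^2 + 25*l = l*(l - 5)*(l - 1)*(l + 5)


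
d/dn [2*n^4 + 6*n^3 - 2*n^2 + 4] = 2*n*(4*n^2 + 9*n - 2)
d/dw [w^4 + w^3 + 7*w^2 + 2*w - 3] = 4*w^3 + 3*w^2 + 14*w + 2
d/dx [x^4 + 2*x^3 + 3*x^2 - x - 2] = 4*x^3 + 6*x^2 + 6*x - 1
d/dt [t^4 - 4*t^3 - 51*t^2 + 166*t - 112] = 4*t^3 - 12*t^2 - 102*t + 166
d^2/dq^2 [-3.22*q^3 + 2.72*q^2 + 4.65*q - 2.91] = 5.44 - 19.32*q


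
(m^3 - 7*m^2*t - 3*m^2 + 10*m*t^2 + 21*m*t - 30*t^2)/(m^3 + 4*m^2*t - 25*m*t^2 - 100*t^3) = (m^2 - 2*m*t - 3*m + 6*t)/(m^2 + 9*m*t + 20*t^2)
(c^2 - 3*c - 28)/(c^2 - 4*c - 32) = (c - 7)/(c - 8)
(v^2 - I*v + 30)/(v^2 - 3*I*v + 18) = (v + 5*I)/(v + 3*I)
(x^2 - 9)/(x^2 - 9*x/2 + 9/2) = 2*(x + 3)/(2*x - 3)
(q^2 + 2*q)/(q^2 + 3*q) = (q + 2)/(q + 3)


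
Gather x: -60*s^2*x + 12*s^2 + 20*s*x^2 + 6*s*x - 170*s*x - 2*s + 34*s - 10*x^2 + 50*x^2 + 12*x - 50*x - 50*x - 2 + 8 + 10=12*s^2 + 32*s + x^2*(20*s + 40) + x*(-60*s^2 - 164*s - 88) + 16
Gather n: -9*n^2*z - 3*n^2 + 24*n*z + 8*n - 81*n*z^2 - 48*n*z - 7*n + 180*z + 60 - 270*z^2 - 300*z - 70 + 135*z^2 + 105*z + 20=n^2*(-9*z - 3) + n*(-81*z^2 - 24*z + 1) - 135*z^2 - 15*z + 10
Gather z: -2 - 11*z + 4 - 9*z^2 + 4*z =-9*z^2 - 7*z + 2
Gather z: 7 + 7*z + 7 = 7*z + 14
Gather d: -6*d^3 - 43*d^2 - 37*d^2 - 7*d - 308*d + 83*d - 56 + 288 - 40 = -6*d^3 - 80*d^2 - 232*d + 192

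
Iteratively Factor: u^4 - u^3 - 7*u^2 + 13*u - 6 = (u - 1)*(u^3 - 7*u + 6) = (u - 1)^2*(u^2 + u - 6) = (u - 2)*(u - 1)^2*(u + 3)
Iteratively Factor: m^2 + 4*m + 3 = (m + 3)*(m + 1)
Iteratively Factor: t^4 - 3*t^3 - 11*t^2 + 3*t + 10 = (t + 1)*(t^3 - 4*t^2 - 7*t + 10) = (t - 5)*(t + 1)*(t^2 + t - 2) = (t - 5)*(t - 1)*(t + 1)*(t + 2)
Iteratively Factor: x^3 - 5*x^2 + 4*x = (x - 4)*(x^2 - x) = (x - 4)*(x - 1)*(x)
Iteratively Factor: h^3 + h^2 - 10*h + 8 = (h - 2)*(h^2 + 3*h - 4) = (h - 2)*(h + 4)*(h - 1)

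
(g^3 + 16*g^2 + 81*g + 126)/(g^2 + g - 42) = (g^2 + 9*g + 18)/(g - 6)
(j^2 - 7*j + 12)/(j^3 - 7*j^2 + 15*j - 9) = (j - 4)/(j^2 - 4*j + 3)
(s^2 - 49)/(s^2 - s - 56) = (s - 7)/(s - 8)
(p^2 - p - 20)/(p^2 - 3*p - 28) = (p - 5)/(p - 7)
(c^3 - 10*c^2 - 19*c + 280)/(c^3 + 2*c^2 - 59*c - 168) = (c^2 - 2*c - 35)/(c^2 + 10*c + 21)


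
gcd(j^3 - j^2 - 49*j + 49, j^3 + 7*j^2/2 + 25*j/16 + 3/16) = 1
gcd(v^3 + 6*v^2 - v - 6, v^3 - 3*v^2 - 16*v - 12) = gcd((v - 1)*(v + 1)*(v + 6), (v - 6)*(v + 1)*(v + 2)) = v + 1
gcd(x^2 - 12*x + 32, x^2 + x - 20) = x - 4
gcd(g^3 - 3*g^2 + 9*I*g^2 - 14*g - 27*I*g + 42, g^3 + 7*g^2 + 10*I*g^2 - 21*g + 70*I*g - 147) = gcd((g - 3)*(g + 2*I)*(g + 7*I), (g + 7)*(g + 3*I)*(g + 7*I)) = g + 7*I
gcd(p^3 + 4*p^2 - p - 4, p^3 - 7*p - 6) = p + 1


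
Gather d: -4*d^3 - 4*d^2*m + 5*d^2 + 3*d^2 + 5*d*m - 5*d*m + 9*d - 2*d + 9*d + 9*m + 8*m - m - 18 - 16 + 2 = -4*d^3 + d^2*(8 - 4*m) + 16*d + 16*m - 32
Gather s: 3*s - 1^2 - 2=3*s - 3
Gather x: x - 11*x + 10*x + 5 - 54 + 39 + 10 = 0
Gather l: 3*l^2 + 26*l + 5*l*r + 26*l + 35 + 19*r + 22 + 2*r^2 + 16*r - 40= 3*l^2 + l*(5*r + 52) + 2*r^2 + 35*r + 17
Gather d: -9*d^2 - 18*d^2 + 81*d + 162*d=-27*d^2 + 243*d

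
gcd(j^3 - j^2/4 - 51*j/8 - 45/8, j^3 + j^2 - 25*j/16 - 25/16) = j + 5/4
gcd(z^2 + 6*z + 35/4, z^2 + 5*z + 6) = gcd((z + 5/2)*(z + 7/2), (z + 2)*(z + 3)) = 1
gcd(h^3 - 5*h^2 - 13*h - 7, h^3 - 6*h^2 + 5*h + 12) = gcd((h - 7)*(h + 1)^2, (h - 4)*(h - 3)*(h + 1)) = h + 1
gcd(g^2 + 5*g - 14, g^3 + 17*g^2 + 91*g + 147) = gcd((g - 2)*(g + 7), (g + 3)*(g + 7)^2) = g + 7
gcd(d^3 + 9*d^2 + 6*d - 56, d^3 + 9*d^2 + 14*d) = d + 7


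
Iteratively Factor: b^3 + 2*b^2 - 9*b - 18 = (b + 2)*(b^2 - 9) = (b - 3)*(b + 2)*(b + 3)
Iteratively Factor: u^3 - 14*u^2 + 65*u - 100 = (u - 4)*(u^2 - 10*u + 25) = (u - 5)*(u - 4)*(u - 5)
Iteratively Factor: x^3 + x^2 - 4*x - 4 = (x + 1)*(x^2 - 4) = (x + 1)*(x + 2)*(x - 2)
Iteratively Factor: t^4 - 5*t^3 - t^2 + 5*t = (t - 1)*(t^3 - 4*t^2 - 5*t) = (t - 5)*(t - 1)*(t^2 + t) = (t - 5)*(t - 1)*(t + 1)*(t)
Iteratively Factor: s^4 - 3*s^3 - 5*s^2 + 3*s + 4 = (s - 1)*(s^3 - 2*s^2 - 7*s - 4) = (s - 1)*(s + 1)*(s^2 - 3*s - 4) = (s - 1)*(s + 1)^2*(s - 4)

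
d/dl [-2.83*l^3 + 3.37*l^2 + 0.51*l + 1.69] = -8.49*l^2 + 6.74*l + 0.51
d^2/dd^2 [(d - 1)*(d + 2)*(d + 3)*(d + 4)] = 12*d^2 + 48*d + 34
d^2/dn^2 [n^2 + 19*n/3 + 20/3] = 2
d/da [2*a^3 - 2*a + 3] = 6*a^2 - 2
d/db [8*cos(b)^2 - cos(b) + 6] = (1 - 16*cos(b))*sin(b)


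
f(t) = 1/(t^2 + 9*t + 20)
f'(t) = (-2*t - 9)/(t^2 + 9*t + 20)^2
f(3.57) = 0.02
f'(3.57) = -0.00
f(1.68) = 0.03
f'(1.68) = -0.01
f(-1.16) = 0.09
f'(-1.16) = -0.06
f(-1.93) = 0.16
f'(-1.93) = -0.13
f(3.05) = 0.02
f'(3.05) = -0.00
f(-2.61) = 0.30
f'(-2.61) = -0.34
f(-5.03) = 32.36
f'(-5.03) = 1110.17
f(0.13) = 0.05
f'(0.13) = -0.02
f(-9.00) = 0.05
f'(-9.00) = 0.02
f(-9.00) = 0.05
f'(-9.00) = 0.02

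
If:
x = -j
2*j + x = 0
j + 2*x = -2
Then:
No Solution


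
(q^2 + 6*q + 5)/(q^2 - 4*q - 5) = (q + 5)/(q - 5)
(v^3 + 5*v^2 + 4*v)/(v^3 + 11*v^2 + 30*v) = (v^2 + 5*v + 4)/(v^2 + 11*v + 30)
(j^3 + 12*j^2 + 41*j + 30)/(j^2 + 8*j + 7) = (j^2 + 11*j + 30)/(j + 7)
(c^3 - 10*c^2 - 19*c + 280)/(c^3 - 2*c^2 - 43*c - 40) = (c - 7)/(c + 1)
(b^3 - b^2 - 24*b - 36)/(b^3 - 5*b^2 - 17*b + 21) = (b^2 - 4*b - 12)/(b^2 - 8*b + 7)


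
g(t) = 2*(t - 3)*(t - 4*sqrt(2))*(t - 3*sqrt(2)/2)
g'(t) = 2*(t - 3)*(t - 4*sqrt(2)) + 2*(t - 3)*(t - 3*sqrt(2)/2) + 2*(t - 4*sqrt(2))*(t - 3*sqrt(2)/2) = 6*t^2 - 22*sqrt(2)*t - 12*t + 24 + 33*sqrt(2)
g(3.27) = -1.48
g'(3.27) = -6.15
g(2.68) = 1.06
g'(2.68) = -1.78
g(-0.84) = -147.76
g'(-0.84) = 111.12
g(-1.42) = -221.54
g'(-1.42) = 143.99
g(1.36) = -10.73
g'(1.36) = 23.13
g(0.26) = -55.05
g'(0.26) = 59.87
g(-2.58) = -432.16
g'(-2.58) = 221.84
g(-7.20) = -2444.79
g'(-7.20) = 692.12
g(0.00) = -72.00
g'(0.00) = 70.67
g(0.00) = -72.00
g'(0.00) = 70.67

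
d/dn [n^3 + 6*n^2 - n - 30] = 3*n^2 + 12*n - 1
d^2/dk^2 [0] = 0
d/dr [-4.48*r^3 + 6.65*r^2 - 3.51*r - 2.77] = -13.44*r^2 + 13.3*r - 3.51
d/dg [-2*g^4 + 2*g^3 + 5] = g^2*(6 - 8*g)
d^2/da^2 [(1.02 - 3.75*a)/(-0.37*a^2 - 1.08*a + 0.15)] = ((0.74*a + 1.08)*(1.48*a + 2.16)*(3.75*a - 1.02) - (8.325*a + 7.3452)*(0.37*a^2 + 1.08*a - 0.15))/(0.37*a^2 + 1.08*a - 0.15)^3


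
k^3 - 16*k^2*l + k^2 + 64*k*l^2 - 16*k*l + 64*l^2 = (k + 1)*(k - 8*l)^2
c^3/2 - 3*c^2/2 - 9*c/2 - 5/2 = (c/2 + 1/2)*(c - 5)*(c + 1)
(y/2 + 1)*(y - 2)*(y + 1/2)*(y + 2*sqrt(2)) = y^4/2 + y^3/4 + sqrt(2)*y^3 - 2*y^2 + sqrt(2)*y^2/2 - 4*sqrt(2)*y - y - 2*sqrt(2)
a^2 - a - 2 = (a - 2)*(a + 1)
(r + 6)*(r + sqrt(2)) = r^2 + sqrt(2)*r + 6*r + 6*sqrt(2)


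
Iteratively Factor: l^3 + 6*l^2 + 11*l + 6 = (l + 1)*(l^2 + 5*l + 6) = (l + 1)*(l + 3)*(l + 2)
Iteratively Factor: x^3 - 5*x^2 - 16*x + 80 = (x - 4)*(x^2 - x - 20) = (x - 4)*(x + 4)*(x - 5)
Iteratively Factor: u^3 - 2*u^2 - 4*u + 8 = (u - 2)*(u^2 - 4) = (u - 2)^2*(u + 2)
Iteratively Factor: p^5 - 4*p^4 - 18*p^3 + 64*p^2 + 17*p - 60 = (p - 3)*(p^4 - p^3 - 21*p^2 + p + 20) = (p - 5)*(p - 3)*(p^3 + 4*p^2 - p - 4) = (p - 5)*(p - 3)*(p + 1)*(p^2 + 3*p - 4) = (p - 5)*(p - 3)*(p + 1)*(p + 4)*(p - 1)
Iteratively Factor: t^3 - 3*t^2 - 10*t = (t)*(t^2 - 3*t - 10) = t*(t - 5)*(t + 2)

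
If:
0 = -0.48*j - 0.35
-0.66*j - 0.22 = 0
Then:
No Solution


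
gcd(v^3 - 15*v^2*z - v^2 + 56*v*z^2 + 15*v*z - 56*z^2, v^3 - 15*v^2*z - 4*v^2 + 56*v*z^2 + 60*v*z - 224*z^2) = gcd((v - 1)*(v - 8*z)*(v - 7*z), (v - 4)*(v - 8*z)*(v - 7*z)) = v^2 - 15*v*z + 56*z^2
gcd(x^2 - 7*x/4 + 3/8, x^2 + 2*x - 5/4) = 1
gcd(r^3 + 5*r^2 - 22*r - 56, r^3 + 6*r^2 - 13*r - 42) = r^2 + 9*r + 14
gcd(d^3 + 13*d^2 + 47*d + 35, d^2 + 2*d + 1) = d + 1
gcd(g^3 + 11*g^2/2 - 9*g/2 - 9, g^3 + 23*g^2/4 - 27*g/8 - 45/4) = g^2 + 9*g/2 - 9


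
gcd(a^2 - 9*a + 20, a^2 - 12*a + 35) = a - 5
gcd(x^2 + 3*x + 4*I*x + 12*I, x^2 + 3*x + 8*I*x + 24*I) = x + 3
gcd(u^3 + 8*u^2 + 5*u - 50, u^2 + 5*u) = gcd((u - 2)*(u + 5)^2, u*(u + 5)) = u + 5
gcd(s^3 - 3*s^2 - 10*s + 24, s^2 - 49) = 1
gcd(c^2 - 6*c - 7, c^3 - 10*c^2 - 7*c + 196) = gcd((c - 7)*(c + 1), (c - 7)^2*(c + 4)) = c - 7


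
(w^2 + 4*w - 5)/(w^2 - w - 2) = (-w^2 - 4*w + 5)/(-w^2 + w + 2)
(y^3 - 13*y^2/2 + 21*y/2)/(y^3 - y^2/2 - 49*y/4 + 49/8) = 4*y*(y - 3)/(4*y^2 + 12*y - 7)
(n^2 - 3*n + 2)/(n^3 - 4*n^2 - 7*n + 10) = (n - 2)/(n^2 - 3*n - 10)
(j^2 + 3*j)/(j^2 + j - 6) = j/(j - 2)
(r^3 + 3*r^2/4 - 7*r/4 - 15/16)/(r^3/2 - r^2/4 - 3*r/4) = (-16*r^3 - 12*r^2 + 28*r + 15)/(4*r*(-2*r^2 + r + 3))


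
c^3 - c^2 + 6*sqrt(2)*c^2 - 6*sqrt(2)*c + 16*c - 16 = (c - 1)*(c + 2*sqrt(2))*(c + 4*sqrt(2))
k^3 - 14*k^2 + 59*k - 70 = (k - 7)*(k - 5)*(k - 2)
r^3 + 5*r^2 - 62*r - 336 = (r - 8)*(r + 6)*(r + 7)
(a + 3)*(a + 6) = a^2 + 9*a + 18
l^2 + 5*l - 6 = (l - 1)*(l + 6)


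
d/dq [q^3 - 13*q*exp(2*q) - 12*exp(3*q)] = 3*q^2 - 26*q*exp(2*q) - 36*exp(3*q) - 13*exp(2*q)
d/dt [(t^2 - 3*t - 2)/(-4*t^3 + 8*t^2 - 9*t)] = (4*t^4 - 24*t^3 - 9*t^2 + 32*t - 18)/(t^2*(16*t^4 - 64*t^3 + 136*t^2 - 144*t + 81))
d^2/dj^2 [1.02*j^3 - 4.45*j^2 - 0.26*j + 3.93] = 6.12*j - 8.9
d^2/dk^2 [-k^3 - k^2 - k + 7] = -6*k - 2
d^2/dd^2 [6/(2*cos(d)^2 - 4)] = 6*(-2*sin(d)^4 + 5*sin(d)^2 - 1)/(cos(d)^2 - 2)^3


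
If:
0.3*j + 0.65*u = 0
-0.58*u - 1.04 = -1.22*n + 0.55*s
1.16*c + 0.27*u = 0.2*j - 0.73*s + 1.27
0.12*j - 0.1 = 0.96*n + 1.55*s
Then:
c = 1.38630311756069 - 0.378948031151849*u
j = -2.16666666666667*u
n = 0.312525837122778*u + 0.643654402645721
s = -0.361306324927656*u - 0.463166597767673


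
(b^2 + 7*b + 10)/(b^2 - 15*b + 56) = (b^2 + 7*b + 10)/(b^2 - 15*b + 56)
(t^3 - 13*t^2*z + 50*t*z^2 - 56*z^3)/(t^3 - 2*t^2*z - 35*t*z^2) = (t^2 - 6*t*z + 8*z^2)/(t*(t + 5*z))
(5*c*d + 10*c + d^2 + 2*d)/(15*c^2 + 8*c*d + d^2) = (d + 2)/(3*c + d)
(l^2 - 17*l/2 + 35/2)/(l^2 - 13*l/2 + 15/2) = (2*l - 7)/(2*l - 3)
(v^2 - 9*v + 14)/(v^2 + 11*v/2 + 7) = 2*(v^2 - 9*v + 14)/(2*v^2 + 11*v + 14)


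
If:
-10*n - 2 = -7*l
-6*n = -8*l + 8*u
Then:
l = 40*u/19 - 6/19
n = 28*u/19 - 8/19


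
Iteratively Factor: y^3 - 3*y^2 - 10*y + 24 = (y - 4)*(y^2 + y - 6) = (y - 4)*(y - 2)*(y + 3)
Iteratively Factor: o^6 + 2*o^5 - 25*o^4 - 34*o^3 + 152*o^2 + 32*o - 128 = (o + 4)*(o^5 - 2*o^4 - 17*o^3 + 34*o^2 + 16*o - 32) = (o - 4)*(o + 4)*(o^4 + 2*o^3 - 9*o^2 - 2*o + 8) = (o - 4)*(o - 2)*(o + 4)*(o^3 + 4*o^2 - o - 4) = (o - 4)*(o - 2)*(o + 4)^2*(o^2 - 1) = (o - 4)*(o - 2)*(o + 1)*(o + 4)^2*(o - 1)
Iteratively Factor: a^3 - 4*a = (a)*(a^2 - 4) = a*(a - 2)*(a + 2)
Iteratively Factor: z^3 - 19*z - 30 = (z - 5)*(z^2 + 5*z + 6) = (z - 5)*(z + 2)*(z + 3)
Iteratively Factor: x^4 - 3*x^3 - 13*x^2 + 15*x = (x)*(x^3 - 3*x^2 - 13*x + 15) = x*(x + 3)*(x^2 - 6*x + 5) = x*(x - 5)*(x + 3)*(x - 1)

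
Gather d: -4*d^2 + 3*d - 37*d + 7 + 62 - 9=-4*d^2 - 34*d + 60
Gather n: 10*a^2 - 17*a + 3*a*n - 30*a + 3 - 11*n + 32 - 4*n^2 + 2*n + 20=10*a^2 - 47*a - 4*n^2 + n*(3*a - 9) + 55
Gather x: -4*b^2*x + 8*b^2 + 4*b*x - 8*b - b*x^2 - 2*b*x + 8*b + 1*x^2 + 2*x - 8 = 8*b^2 + x^2*(1 - b) + x*(-4*b^2 + 2*b + 2) - 8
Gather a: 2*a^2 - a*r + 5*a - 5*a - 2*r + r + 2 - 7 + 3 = 2*a^2 - a*r - r - 2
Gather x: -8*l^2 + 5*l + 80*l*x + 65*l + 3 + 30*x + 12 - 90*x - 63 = -8*l^2 + 70*l + x*(80*l - 60) - 48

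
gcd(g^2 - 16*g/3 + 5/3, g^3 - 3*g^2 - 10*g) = g - 5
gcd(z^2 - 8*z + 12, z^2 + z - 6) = z - 2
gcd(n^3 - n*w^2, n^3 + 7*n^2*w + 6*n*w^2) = n^2 + n*w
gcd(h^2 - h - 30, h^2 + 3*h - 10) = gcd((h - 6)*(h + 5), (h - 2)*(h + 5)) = h + 5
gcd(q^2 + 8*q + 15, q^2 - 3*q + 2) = 1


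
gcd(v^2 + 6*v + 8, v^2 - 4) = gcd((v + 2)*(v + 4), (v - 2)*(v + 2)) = v + 2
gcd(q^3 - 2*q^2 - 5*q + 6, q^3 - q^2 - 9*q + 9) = q^2 - 4*q + 3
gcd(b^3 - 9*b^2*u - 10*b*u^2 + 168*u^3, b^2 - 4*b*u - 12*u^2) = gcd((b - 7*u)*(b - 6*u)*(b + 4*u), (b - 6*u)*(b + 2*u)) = -b + 6*u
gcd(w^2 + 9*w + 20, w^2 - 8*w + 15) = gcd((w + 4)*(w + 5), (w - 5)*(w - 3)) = 1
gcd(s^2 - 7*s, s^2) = s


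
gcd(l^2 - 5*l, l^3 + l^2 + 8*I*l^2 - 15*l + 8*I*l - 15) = 1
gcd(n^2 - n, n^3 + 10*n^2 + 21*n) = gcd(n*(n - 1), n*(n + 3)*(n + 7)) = n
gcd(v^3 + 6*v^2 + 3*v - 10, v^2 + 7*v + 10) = v^2 + 7*v + 10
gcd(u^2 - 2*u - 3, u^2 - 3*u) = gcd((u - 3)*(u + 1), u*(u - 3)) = u - 3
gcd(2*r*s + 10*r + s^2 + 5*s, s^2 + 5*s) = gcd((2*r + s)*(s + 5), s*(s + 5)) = s + 5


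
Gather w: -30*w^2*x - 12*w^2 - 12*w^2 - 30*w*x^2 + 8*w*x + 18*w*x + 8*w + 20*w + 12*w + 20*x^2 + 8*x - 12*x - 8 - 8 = w^2*(-30*x - 24) + w*(-30*x^2 + 26*x + 40) + 20*x^2 - 4*x - 16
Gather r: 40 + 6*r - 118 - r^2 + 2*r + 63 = -r^2 + 8*r - 15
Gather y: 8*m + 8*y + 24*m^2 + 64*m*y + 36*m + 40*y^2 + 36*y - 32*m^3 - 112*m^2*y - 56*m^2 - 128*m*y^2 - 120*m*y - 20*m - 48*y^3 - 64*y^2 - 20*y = -32*m^3 - 32*m^2 + 24*m - 48*y^3 + y^2*(-128*m - 24) + y*(-112*m^2 - 56*m + 24)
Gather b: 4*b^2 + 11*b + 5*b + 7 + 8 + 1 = 4*b^2 + 16*b + 16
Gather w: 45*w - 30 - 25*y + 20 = 45*w - 25*y - 10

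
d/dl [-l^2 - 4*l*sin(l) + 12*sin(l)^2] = -4*l*cos(l) - 2*l - 4*sin(l) + 12*sin(2*l)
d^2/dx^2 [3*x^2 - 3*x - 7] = 6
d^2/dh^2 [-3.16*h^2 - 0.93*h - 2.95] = -6.32000000000000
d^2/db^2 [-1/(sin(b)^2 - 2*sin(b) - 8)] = 2*(2*sin(b)^4 - 3*sin(b)^3 + 15*sin(b)^2 - 2*sin(b) - 12)/((sin(b) - 4)^3*(sin(b) + 2)^3)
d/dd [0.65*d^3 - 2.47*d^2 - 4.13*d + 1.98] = 1.95*d^2 - 4.94*d - 4.13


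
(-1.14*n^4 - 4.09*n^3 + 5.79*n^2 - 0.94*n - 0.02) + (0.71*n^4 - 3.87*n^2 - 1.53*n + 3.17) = -0.43*n^4 - 4.09*n^3 + 1.92*n^2 - 2.47*n + 3.15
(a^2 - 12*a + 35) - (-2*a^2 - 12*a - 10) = 3*a^2 + 45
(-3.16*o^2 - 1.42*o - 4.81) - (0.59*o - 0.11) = -3.16*o^2 - 2.01*o - 4.7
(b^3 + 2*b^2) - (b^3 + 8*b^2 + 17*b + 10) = -6*b^2 - 17*b - 10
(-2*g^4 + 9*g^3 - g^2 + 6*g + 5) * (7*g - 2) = -14*g^5 + 67*g^4 - 25*g^3 + 44*g^2 + 23*g - 10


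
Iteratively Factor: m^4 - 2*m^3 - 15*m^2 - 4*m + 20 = (m + 2)*(m^3 - 4*m^2 - 7*m + 10) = (m + 2)^2*(m^2 - 6*m + 5) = (m - 1)*(m + 2)^2*(m - 5)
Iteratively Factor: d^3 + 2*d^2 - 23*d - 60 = (d + 4)*(d^2 - 2*d - 15) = (d + 3)*(d + 4)*(d - 5)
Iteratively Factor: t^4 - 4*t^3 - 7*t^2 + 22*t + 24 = (t + 2)*(t^3 - 6*t^2 + 5*t + 12) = (t - 3)*(t + 2)*(t^2 - 3*t - 4) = (t - 3)*(t + 1)*(t + 2)*(t - 4)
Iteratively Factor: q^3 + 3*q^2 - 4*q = (q - 1)*(q^2 + 4*q) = (q - 1)*(q + 4)*(q)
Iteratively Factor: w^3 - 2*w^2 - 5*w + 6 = (w - 1)*(w^2 - w - 6) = (w - 1)*(w + 2)*(w - 3)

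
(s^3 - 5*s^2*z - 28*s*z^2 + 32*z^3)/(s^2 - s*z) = s - 4*z - 32*z^2/s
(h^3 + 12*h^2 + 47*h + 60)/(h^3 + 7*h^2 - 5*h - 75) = (h^2 + 7*h + 12)/(h^2 + 2*h - 15)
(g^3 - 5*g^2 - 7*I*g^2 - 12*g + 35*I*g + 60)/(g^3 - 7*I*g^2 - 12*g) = (g - 5)/g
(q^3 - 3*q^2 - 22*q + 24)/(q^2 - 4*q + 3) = (q^2 - 2*q - 24)/(q - 3)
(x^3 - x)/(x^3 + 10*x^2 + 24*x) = (x^2 - 1)/(x^2 + 10*x + 24)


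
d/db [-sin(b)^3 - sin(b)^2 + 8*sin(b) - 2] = (-3*sin(b)^2 - 2*sin(b) + 8)*cos(b)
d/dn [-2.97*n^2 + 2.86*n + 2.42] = 2.86 - 5.94*n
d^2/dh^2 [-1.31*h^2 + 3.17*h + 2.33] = -2.62000000000000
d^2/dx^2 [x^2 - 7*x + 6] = 2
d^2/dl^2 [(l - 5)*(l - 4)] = 2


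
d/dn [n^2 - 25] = 2*n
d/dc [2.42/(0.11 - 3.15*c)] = 7.623/(3.15*c - 0.11)^2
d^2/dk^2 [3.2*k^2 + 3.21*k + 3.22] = 6.40000000000000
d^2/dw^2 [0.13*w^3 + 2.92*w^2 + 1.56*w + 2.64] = 0.78*w + 5.84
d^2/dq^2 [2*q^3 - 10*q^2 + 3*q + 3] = 12*q - 20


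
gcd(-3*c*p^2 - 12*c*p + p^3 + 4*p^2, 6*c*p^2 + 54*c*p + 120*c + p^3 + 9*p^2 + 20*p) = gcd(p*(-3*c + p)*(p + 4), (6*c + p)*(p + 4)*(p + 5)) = p + 4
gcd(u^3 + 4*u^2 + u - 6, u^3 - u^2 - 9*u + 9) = u^2 + 2*u - 3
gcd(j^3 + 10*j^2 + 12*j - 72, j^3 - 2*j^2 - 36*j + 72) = j^2 + 4*j - 12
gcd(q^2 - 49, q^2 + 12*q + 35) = q + 7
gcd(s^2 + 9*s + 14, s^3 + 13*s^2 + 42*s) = s + 7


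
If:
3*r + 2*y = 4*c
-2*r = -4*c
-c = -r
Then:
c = 0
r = 0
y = 0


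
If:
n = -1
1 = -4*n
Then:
No Solution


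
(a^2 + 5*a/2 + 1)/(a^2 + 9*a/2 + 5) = (2*a + 1)/(2*a + 5)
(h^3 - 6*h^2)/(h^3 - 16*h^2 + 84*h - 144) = h^2/(h^2 - 10*h + 24)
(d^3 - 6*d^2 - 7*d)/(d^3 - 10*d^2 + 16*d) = (d^2 - 6*d - 7)/(d^2 - 10*d + 16)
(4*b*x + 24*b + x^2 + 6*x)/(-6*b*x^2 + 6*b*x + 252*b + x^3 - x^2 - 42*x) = (4*b + x)/(-6*b*x + 42*b + x^2 - 7*x)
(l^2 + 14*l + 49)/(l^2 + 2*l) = (l^2 + 14*l + 49)/(l*(l + 2))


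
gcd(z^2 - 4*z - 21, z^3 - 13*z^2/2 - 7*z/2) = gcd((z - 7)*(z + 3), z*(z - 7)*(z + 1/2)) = z - 7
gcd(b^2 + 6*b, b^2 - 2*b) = b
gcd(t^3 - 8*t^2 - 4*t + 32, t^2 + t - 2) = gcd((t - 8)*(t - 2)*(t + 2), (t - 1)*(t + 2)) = t + 2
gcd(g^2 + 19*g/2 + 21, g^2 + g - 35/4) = g + 7/2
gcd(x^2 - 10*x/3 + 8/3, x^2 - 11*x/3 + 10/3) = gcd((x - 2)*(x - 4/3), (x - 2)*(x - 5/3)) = x - 2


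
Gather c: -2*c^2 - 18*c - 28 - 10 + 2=-2*c^2 - 18*c - 36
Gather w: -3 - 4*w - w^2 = -w^2 - 4*w - 3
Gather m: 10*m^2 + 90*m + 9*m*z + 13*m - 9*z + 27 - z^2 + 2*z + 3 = 10*m^2 + m*(9*z + 103) - z^2 - 7*z + 30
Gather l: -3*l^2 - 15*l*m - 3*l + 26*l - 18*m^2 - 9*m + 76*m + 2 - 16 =-3*l^2 + l*(23 - 15*m) - 18*m^2 + 67*m - 14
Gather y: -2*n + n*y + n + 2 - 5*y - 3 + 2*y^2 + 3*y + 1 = -n + 2*y^2 + y*(n - 2)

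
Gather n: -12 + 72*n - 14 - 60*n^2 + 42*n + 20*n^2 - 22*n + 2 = -40*n^2 + 92*n - 24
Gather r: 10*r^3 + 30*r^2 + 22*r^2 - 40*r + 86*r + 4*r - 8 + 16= 10*r^3 + 52*r^2 + 50*r + 8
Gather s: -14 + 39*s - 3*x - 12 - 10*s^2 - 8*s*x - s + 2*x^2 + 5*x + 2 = -10*s^2 + s*(38 - 8*x) + 2*x^2 + 2*x - 24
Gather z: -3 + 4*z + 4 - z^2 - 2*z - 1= -z^2 + 2*z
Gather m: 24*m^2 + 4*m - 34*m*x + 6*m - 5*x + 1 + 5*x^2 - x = 24*m^2 + m*(10 - 34*x) + 5*x^2 - 6*x + 1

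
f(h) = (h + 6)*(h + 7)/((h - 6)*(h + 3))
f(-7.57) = 0.01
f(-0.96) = -2.14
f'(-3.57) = 3.91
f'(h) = (h + 6)/((h - 6)*(h + 3)) + (h + 7)/((h - 6)*(h + 3)) - (h + 6)*(h + 7)/((h - 6)*(h + 3)^2) - (h + 6)*(h + 7)/((h - 6)^2*(h + 3)) = 4*(-4*h^2 - 30*h - 27)/(h^4 - 6*h^3 - 27*h^2 + 108*h + 324)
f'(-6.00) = 0.03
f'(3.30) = -2.34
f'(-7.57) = -0.03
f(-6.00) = 0.00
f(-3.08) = 15.76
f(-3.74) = 1.02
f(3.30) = -5.63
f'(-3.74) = 2.25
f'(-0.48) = -0.20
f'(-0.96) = -0.04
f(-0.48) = -2.20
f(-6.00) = 0.00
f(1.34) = -3.03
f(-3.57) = 1.53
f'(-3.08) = 208.12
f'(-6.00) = 0.03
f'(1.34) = -0.73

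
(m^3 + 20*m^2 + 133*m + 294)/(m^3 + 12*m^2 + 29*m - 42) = (m + 7)/(m - 1)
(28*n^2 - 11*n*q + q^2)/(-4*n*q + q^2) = (-7*n + q)/q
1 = 1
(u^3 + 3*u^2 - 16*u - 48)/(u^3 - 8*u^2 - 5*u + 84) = (u + 4)/(u - 7)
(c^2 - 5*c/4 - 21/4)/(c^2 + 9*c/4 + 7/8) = 2*(c - 3)/(2*c + 1)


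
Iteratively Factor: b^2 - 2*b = (b)*(b - 2)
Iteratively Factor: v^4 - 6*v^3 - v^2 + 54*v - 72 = (v - 2)*(v^3 - 4*v^2 - 9*v + 36) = (v - 2)*(v + 3)*(v^2 - 7*v + 12) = (v - 4)*(v - 2)*(v + 3)*(v - 3)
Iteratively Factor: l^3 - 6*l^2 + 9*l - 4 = (l - 1)*(l^2 - 5*l + 4) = (l - 1)^2*(l - 4)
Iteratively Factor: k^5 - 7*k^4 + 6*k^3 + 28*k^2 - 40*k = (k)*(k^4 - 7*k^3 + 6*k^2 + 28*k - 40) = k*(k - 5)*(k^3 - 2*k^2 - 4*k + 8) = k*(k - 5)*(k + 2)*(k^2 - 4*k + 4) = k*(k - 5)*(k - 2)*(k + 2)*(k - 2)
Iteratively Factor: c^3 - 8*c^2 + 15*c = (c)*(c^2 - 8*c + 15) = c*(c - 5)*(c - 3)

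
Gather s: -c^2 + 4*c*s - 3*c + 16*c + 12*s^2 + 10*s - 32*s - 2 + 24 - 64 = -c^2 + 13*c + 12*s^2 + s*(4*c - 22) - 42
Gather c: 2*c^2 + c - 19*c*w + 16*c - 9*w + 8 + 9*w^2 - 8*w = 2*c^2 + c*(17 - 19*w) + 9*w^2 - 17*w + 8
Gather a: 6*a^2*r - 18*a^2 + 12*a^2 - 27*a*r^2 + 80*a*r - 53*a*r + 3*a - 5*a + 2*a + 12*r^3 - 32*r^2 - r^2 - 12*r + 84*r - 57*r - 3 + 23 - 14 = a^2*(6*r - 6) + a*(-27*r^2 + 27*r) + 12*r^3 - 33*r^2 + 15*r + 6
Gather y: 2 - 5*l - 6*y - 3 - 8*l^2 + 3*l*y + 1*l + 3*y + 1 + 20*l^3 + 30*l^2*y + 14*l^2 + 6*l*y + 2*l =20*l^3 + 6*l^2 - 2*l + y*(30*l^2 + 9*l - 3)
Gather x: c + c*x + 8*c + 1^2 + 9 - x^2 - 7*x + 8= 9*c - x^2 + x*(c - 7) + 18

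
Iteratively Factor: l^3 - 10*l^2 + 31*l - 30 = (l - 2)*(l^2 - 8*l + 15) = (l - 5)*(l - 2)*(l - 3)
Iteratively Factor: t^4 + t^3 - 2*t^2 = (t + 2)*(t^3 - t^2) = (t - 1)*(t + 2)*(t^2) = t*(t - 1)*(t + 2)*(t)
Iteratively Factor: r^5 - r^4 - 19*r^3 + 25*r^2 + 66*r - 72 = (r - 1)*(r^4 - 19*r^2 + 6*r + 72) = (r - 3)*(r - 1)*(r^3 + 3*r^2 - 10*r - 24) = (r - 3)*(r - 1)*(r + 4)*(r^2 - r - 6) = (r - 3)*(r - 1)*(r + 2)*(r + 4)*(r - 3)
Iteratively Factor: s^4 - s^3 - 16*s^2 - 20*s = (s + 2)*(s^3 - 3*s^2 - 10*s) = (s - 5)*(s + 2)*(s^2 + 2*s) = (s - 5)*(s + 2)^2*(s)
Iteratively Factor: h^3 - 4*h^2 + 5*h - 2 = (h - 2)*(h^2 - 2*h + 1) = (h - 2)*(h - 1)*(h - 1)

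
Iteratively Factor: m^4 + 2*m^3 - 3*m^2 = (m)*(m^3 + 2*m^2 - 3*m) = m*(m + 3)*(m^2 - m) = m*(m - 1)*(m + 3)*(m)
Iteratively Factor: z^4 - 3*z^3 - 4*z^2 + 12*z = (z)*(z^3 - 3*z^2 - 4*z + 12) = z*(z - 2)*(z^2 - z - 6) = z*(z - 3)*(z - 2)*(z + 2)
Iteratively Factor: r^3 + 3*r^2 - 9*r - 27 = (r + 3)*(r^2 - 9) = (r - 3)*(r + 3)*(r + 3)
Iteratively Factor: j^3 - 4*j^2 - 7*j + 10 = (j - 5)*(j^2 + j - 2) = (j - 5)*(j - 1)*(j + 2)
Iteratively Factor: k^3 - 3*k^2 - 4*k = (k + 1)*(k^2 - 4*k) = k*(k + 1)*(k - 4)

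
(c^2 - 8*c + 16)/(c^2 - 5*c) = (c^2 - 8*c + 16)/(c*(c - 5))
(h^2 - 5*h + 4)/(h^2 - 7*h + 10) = (h^2 - 5*h + 4)/(h^2 - 7*h + 10)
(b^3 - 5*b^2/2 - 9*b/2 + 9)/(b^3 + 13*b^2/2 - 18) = (b - 3)/(b + 6)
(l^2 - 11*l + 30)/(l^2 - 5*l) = (l - 6)/l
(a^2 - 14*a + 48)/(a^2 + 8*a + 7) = (a^2 - 14*a + 48)/(a^2 + 8*a + 7)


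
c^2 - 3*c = c*(c - 3)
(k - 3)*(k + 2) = k^2 - k - 6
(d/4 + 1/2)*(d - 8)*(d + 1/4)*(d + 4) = d^4/4 - 7*d^3/16 - 81*d^2/8 - 37*d/2 - 4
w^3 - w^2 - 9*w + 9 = (w - 3)*(w - 1)*(w + 3)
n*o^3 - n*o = o*(o - 1)*(n*o + n)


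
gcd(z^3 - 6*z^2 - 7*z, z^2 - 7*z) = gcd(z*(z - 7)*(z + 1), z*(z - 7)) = z^2 - 7*z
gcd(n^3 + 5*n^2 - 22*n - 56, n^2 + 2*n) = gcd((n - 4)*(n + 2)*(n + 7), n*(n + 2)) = n + 2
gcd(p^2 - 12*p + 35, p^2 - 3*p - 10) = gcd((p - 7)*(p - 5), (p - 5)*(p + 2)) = p - 5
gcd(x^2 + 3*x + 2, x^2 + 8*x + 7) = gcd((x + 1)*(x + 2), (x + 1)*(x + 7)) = x + 1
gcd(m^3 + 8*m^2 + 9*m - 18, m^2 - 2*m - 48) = m + 6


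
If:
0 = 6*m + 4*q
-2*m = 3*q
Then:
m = 0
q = 0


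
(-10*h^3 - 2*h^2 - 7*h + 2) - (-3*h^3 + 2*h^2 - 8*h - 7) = -7*h^3 - 4*h^2 + h + 9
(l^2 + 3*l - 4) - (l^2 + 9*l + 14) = -6*l - 18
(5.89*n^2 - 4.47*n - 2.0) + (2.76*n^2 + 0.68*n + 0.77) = 8.65*n^2 - 3.79*n - 1.23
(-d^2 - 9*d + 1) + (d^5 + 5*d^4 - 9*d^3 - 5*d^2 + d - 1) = d^5 + 5*d^4 - 9*d^3 - 6*d^2 - 8*d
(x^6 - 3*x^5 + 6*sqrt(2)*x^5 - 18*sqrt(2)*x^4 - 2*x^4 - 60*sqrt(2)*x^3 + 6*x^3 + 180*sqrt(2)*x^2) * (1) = x^6 - 3*x^5 + 6*sqrt(2)*x^5 - 18*sqrt(2)*x^4 - 2*x^4 - 60*sqrt(2)*x^3 + 6*x^3 + 180*sqrt(2)*x^2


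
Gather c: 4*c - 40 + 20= 4*c - 20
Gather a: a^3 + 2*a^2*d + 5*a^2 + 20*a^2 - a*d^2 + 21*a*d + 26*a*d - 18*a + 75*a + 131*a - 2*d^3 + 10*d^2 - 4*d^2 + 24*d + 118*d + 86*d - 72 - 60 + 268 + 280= a^3 + a^2*(2*d + 25) + a*(-d^2 + 47*d + 188) - 2*d^3 + 6*d^2 + 228*d + 416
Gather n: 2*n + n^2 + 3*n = n^2 + 5*n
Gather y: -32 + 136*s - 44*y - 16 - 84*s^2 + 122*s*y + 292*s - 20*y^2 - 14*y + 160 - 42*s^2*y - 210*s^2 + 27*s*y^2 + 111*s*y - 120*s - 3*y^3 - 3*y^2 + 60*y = -294*s^2 + 308*s - 3*y^3 + y^2*(27*s - 23) + y*(-42*s^2 + 233*s + 2) + 112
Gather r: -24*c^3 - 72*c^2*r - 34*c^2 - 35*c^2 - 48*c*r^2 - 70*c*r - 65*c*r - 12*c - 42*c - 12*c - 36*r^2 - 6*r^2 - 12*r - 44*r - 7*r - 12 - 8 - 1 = -24*c^3 - 69*c^2 - 66*c + r^2*(-48*c - 42) + r*(-72*c^2 - 135*c - 63) - 21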